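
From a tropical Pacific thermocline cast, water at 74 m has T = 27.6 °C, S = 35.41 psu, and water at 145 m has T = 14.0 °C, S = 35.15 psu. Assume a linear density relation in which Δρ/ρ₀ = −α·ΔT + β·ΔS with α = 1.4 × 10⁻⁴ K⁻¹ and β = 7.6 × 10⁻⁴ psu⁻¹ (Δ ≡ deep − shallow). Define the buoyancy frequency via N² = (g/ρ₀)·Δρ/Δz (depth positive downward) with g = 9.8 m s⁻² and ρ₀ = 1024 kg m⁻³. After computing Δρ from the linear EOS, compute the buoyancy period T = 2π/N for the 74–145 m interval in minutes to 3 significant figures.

ΔT = -13.6 K, ΔS = -0.26 psu (deep − shallow).
Δρ/ρ₀ = −αΔT + βΔS = 1.904 × 10⁻³ − 1.976 × 10⁻⁴ = 1.7064 × 10⁻³, so Δρ ≈ 1.747 kg m⁻³.
N² = (g/ρ₀)·Δρ/Δz = g·(Δρ/ρ₀)/Δz = 9.8 × 1.7064 × 10⁻³ / 71 = 2.3553 × 10⁻⁴ s⁻².
N = √(2.3553 × 10⁻⁴) = 0.015347 rad s⁻¹ → T = 2π/N = 409.41 s = 6.8235 min ≈ 6.82 min.

6.82 min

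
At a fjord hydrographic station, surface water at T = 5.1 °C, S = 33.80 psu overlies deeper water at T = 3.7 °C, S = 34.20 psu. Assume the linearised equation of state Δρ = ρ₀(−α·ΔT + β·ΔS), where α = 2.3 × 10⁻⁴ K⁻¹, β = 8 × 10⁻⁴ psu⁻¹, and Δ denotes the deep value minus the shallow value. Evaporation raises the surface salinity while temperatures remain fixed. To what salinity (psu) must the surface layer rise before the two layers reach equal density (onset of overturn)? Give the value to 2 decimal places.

Neutral buoyancy requires −α(T_deep − T_surf) + β(S_deep − S_surf′) = 0.
S_surf′ = S_deep − (α/β)·ΔT = 34.20 − (2.3 × 10⁻⁴/8 × 10⁻⁴)·(-1.4) = 34.6025 psu.
Increase required: 34.6025 − 33.80 = 0.8025 psu.

34.60 psu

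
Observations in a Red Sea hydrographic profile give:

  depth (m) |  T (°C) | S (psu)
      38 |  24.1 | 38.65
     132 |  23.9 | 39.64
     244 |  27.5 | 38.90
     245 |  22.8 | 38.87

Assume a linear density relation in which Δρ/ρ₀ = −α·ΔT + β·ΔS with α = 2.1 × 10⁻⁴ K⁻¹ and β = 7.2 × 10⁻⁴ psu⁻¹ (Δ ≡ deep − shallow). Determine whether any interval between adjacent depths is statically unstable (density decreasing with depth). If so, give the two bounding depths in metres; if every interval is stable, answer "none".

132–244 m

Evaluate Δρ/ρ₀ = −αΔT + βΔS across each adjacent pair:
  38–132 m: −αΔT+βΔS = −(2.1 × 10⁻⁴)(-0.2)+(7.2 × 10⁻⁴)(+0.99) = 7.5 × 10⁻⁴ → stable
  132–244 m: −αΔT+βΔS = −(2.1 × 10⁻⁴)(+3.6)+(7.2 × 10⁻⁴)(-0.74) = -1.3 × 10⁻³ → UNSTABLE
  244–245 m: −αΔT+βΔS = −(2.1 × 10⁻⁴)(-4.7)+(7.2 × 10⁻⁴)(-0.03) = 9.7 × 10⁻⁴ → stable
The 132–244 m interval has Δρ < 0: lighter water underlies denser water.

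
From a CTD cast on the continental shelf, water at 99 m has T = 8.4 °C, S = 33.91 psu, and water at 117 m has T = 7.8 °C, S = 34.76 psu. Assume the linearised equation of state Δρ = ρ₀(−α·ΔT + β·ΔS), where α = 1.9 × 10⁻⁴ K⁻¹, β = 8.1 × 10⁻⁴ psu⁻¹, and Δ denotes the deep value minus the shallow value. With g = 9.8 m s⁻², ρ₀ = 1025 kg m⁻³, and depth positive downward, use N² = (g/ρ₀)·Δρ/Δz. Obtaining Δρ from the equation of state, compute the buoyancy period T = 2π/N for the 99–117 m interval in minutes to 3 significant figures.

ΔT = -0.6 K, ΔS = +0.85 psu (deep − shallow).
Δρ/ρ₀ = −αΔT + βΔS = 1.14 × 10⁻⁴ + 6.885 × 10⁻⁴ = 8.025 × 10⁻⁴, so Δρ ≈ 0.8226 kg m⁻³.
N² = (g/ρ₀)·Δρ/Δz = g·(Δρ/ρ₀)/Δz = 9.8 × 8.025 × 10⁻⁴ / 18 = 4.3692 × 10⁻⁴ s⁻².
N = √(4.3692 × 10⁻⁴) = 0.020903 rad s⁻¹ → T = 2π/N = 300.59 s = 5.0098 min ≈ 5.01 min.

5.01 min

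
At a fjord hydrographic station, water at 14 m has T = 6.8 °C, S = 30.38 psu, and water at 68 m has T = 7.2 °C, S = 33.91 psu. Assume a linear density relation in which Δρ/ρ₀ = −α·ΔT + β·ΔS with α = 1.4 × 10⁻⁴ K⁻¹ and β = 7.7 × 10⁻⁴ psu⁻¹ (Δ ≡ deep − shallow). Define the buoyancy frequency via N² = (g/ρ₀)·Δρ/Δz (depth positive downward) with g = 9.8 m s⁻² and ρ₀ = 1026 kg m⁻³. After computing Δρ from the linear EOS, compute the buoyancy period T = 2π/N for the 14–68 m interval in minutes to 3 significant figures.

ΔT = +0.4 K, ΔS = +3.53 psu (deep − shallow).
Δρ/ρ₀ = −αΔT + βΔS = -5.60 × 10⁻⁵ + 2.7181 × 10⁻³ = 2.6621 × 10⁻³, so Δρ ≈ 2.731 kg m⁻³.
N² = (g/ρ₀)·Δρ/Δz = g·(Δρ/ρ₀)/Δz = 9.8 × 2.6621 × 10⁻³ / 54 = 4.8312 × 10⁻⁴ s⁻².
N = √(4.8312 × 10⁻⁴) = 0.021980 rad s⁻¹ → T = 2π/N = 285.86 s = 4.7643 min ≈ 4.76 min.

4.76 min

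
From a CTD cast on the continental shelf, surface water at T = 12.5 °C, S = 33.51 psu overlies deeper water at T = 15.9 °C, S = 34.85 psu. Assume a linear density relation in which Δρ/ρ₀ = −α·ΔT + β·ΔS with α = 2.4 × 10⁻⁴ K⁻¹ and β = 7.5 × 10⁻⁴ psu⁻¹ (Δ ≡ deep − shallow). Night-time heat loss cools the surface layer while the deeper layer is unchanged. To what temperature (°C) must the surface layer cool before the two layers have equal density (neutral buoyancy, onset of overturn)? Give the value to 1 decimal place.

Neutral buoyancy requires Δρ = 0, i.e. −α(T_deep − T_surf′) + β(S_deep − S_surf) = 0.
T_surf′ = T_deep − (β/α)·ΔS = 15.9 − (7.5 × 10⁻⁴/2.4 × 10⁻⁴)·(+1.34) = 11.713 °C.
Cooling required: 12.5 − (11.713) = 0.787 °C.

11.7 °C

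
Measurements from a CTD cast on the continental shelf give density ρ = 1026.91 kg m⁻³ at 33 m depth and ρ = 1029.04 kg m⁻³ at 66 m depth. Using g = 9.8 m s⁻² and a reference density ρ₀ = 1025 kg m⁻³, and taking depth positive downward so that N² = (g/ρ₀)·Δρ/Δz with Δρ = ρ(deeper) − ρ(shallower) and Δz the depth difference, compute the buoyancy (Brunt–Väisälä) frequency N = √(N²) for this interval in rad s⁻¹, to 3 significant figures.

Δρ = 1029.04 − 1026.91 = 2.13 kg m⁻³ over Δz = 66 − 33 = 33 m.
N² = (9.8/1025) × (2.13/33) = 6.1712 × 10⁻⁴ s⁻².
N = √(6.1712 × 10⁻⁴) = 0.024842 rad s⁻¹ ≈ 0.0248 rad s⁻¹.

0.0248 rad s⁻¹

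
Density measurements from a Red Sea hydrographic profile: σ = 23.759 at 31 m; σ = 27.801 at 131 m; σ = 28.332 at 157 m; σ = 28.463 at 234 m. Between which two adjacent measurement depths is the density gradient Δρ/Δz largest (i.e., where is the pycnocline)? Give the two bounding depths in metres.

Compute the density gradient over each adjacent pair:
  31–131 m: Δρ/Δz = 4.042/100 = 0.040 kg m⁻⁴
  131–157 m: Δρ/Δz = 0.531/26 = 0.020 kg m⁻⁴
  157–234 m: Δρ/Δz = 0.131/77 = 1.7 × 10⁻³ kg m⁻⁴
The largest gradient is in the 31–131 m interval — the pycnocline.

31–131 m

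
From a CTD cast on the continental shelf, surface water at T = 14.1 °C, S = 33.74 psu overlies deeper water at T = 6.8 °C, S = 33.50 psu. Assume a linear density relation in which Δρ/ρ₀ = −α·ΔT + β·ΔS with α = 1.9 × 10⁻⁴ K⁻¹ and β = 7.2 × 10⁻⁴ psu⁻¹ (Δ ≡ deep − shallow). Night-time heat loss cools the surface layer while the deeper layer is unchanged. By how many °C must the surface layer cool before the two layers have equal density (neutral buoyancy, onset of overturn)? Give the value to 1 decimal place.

Neutral buoyancy requires Δρ = 0, i.e. −α(T_deep − T_surf′) + β(S_deep − S_surf) = 0.
T_surf′ = T_deep − (β/α)·ΔS = 6.8 − (7.2 × 10⁻⁴/1.9 × 10⁻⁴)·(-0.24) = 7.709 °C.
Cooling required: 14.1 − (7.709) = 6.391 °C.

6.4 °C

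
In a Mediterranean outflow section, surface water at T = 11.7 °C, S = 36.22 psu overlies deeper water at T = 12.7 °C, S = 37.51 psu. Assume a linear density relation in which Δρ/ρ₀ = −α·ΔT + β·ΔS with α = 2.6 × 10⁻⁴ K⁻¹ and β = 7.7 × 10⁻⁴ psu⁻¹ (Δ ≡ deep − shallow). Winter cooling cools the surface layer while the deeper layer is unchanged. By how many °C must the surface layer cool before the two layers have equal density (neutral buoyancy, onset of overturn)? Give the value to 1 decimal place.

Neutral buoyancy requires Δρ = 0, i.e. −α(T_deep − T_surf′) + β(S_deep − S_surf) = 0.
T_surf′ = T_deep − (β/α)·ΔS = 12.7 − (7.7 × 10⁻⁴/2.6 × 10⁻⁴)·(+1.29) = 8.880 °C.
Cooling required: 11.7 − (8.880) = 2.820 °C.

2.8 °C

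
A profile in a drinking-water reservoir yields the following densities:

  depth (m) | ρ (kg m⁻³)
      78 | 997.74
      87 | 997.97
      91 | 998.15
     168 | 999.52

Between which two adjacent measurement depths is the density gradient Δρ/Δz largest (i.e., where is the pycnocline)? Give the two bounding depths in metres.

87–91 m

Compute the density gradient over each adjacent pair:
  78–87 m: Δρ/Δz = 0.23/9 = 0.026 kg m⁻⁴
  87–91 m: Δρ/Δz = 0.18/4 = 0.045 kg m⁻⁴
  91–168 m: Δρ/Δz = 1.37/77 = 0.018 kg m⁻⁴
The largest gradient is in the 87–91 m interval — the pycnocline.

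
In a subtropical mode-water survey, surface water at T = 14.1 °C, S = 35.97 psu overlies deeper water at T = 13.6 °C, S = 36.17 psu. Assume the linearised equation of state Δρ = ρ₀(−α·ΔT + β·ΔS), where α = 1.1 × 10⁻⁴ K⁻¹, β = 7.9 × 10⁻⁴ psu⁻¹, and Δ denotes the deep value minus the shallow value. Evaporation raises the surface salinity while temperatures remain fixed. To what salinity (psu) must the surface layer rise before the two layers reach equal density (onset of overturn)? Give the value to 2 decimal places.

36.24 psu

Neutral buoyancy requires −α(T_deep − T_surf) + β(S_deep − S_surf′) = 0.
S_surf′ = S_deep − (α/β)·ΔT = 36.17 − (1.1 × 10⁻⁴/7.9 × 10⁻⁴)·(-0.5) = 36.2396 psu.
Increase required: 36.2396 − 35.97 = 0.2696 psu.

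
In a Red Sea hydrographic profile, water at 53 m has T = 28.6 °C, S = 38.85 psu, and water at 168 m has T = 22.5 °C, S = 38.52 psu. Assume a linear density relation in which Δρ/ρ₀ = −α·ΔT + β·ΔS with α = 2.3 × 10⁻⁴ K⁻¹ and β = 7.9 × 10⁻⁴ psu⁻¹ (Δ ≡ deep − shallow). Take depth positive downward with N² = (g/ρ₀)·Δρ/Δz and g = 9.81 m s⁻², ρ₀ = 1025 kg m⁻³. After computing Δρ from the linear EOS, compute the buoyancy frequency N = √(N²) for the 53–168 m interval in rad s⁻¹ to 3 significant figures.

9.87 × 10⁻³ rad s⁻¹

ΔT = -6.1 K, ΔS = -0.33 psu (deep − shallow).
Δρ/ρ₀ = −αΔT + βΔS = 1.403 × 10⁻³ − 2.607 × 10⁻⁴ = 1.1423 × 10⁻³, so Δρ ≈ 1.171 kg m⁻³.
N² = (g/ρ₀)·Δρ/Δz = g·(Δρ/ρ₀)/Δz = 9.81 × 1.1423 × 10⁻³ / 115 = 9.7443 × 10⁻⁵ s⁻².
N = √(9.7443 × 10⁻⁵) = 9.8713 × 10⁻³ rad s⁻¹ ≈ 9.87 × 10⁻³ rad s⁻¹.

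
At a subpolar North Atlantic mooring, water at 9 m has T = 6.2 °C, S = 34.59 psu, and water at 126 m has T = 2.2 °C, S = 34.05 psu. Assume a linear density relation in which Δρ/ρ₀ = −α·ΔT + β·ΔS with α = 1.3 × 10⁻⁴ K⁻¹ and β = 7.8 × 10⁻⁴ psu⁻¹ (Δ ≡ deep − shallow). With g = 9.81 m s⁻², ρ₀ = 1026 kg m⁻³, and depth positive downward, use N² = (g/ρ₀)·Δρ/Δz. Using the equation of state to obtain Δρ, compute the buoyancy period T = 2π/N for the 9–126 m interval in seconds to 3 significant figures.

2.18 × 10³ s

ΔT = -4.0 K, ΔS = -0.54 psu (deep − shallow).
Δρ/ρ₀ = −αΔT + βΔS = 5.20 × 10⁻⁴ − 4.212 × 10⁻⁴ = 9.88 × 10⁻⁵, so Δρ ≈ 0.1014 kg m⁻³.
N² = (g/ρ₀)·Δρ/Δz = g·(Δρ/ρ₀)/Δz = 9.81 × 9.88 × 10⁻⁵ / 117 = 8.2840 × 10⁻⁶ s⁻².
N = √(8.2840 × 10⁻⁶) = 2.8782 × 10⁻³ rad s⁻¹ → T = 2π/N = 2.1830 × 10³ s ≈ 2.18 × 10³ s.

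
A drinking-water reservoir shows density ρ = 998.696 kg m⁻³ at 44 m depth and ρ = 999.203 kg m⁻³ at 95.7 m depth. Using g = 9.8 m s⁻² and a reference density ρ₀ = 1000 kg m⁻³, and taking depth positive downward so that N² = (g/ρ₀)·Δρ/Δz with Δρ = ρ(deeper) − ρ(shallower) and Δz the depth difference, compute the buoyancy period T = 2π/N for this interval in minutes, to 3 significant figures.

Δρ = 999.203 − 998.696 = 0.507 kg m⁻³ over Δz = 95.7 − 44 = 51.7 m.
N² = (9.8/1000) × (0.507/51.7) = 9.6104 × 10⁻⁵ s⁻².
N = √(9.6104 × 10⁻⁵) = 9.8033 × 10⁻³ rad s⁻¹, so T = 2π/N = 640.93 s = 10.682 min ≈ 10.7 min.

10.7 min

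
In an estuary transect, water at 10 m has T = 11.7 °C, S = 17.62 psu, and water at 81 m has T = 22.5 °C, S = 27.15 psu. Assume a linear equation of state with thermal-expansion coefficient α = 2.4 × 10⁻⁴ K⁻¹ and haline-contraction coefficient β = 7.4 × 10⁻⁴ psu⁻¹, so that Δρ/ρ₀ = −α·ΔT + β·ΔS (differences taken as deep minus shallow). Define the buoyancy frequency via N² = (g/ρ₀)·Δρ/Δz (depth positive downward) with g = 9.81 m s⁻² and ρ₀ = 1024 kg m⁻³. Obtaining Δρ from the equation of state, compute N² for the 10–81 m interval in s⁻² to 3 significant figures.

ΔT = +10.8 K, ΔS = +9.53 psu (deep − shallow).
Δρ/ρ₀ = −αΔT + βΔS = -2.592 × 10⁻³ + 7.0522 × 10⁻³ = 4.4602 × 10⁻³, so Δρ ≈ 4.567 kg m⁻³.
N² = (g/ρ₀)·Δρ/Δz = g·(Δρ/ρ₀)/Δz = 9.81 × 4.4602 × 10⁻³ / 71 = 6.1626 × 10⁻⁴ s⁻² ≈ 6.16 × 10⁻⁴ s⁻².

6.16 × 10⁻⁴ s⁻²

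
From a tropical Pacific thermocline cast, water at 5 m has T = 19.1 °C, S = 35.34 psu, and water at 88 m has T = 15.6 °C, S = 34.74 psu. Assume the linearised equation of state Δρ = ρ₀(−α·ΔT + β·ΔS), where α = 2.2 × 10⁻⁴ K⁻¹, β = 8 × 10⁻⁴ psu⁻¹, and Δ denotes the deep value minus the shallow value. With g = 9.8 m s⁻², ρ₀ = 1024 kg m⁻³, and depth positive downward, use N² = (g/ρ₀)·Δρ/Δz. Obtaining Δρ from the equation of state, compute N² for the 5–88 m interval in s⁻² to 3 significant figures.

ΔT = -3.5 K, ΔS = -0.60 psu (deep − shallow).
Δρ/ρ₀ = −αΔT + βΔS = 7.70 × 10⁻⁴ − 4.80 × 10⁻⁴ = 2.90 × 10⁻⁴, so Δρ ≈ 0.2970 kg m⁻³.
N² = (g/ρ₀)·Δρ/Δz = g·(Δρ/ρ₀)/Δz = 9.8 × 2.90 × 10⁻⁴ / 83 = 3.4241 × 10⁻⁵ s⁻² ≈ 3.42 × 10⁻⁵ s⁻².

3.42 × 10⁻⁵ s⁻²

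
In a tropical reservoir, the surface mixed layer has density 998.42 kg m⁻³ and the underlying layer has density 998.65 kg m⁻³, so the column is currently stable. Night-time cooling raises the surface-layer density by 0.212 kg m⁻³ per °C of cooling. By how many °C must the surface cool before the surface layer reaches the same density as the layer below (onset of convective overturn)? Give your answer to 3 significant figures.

Density deficit of the surface layer: 998.65 − 998.42 = 0.23 kg m⁻³.
Required change = 0.23 / 0.212 = 1.08 °C.

1.08 °C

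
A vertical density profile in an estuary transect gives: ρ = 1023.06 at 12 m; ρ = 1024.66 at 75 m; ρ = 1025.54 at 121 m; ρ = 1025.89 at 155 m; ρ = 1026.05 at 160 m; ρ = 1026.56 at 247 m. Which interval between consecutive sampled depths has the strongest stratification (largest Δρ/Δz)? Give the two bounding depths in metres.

155–160 m

Compute the density gradient over each adjacent pair:
  12–75 m: Δρ/Δz = 1.60/63 = 0.025 kg m⁻⁴
  75–121 m: Δρ/Δz = 0.88/46 = 0.019 kg m⁻⁴
  121–155 m: Δρ/Δz = 0.35/34 = 0.010 kg m⁻⁴
  155–160 m: Δρ/Δz = 0.16/5 = 0.032 kg m⁻⁴
  160–247 m: Δρ/Δz = 0.51/87 = 5.9 × 10⁻³ kg m⁻⁴
The largest gradient is in the 155–160 m interval — the pycnocline.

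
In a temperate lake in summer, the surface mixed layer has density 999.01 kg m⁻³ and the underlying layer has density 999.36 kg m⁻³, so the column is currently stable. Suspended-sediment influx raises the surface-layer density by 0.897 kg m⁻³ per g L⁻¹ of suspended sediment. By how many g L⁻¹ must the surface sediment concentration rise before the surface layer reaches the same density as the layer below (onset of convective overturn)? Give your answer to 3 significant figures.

Density deficit of the surface layer: 999.36 − 999.01 = 0.35 kg m⁻³.
Required change = 0.35 / 0.897 = 0.390 g L⁻¹.

0.390 g L⁻¹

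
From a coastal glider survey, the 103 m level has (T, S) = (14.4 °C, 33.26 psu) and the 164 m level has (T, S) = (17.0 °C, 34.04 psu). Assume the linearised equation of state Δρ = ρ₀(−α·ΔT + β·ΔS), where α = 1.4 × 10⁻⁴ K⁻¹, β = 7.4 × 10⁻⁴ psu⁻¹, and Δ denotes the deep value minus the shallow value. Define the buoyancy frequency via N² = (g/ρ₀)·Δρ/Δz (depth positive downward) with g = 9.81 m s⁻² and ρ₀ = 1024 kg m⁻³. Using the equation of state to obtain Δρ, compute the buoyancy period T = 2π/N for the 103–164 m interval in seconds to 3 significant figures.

1.07 × 10³ s

ΔT = +2.6 K, ΔS = +0.78 psu (deep − shallow).
Δρ/ρ₀ = −αΔT + βΔS = -3.64 × 10⁻⁴ + 5.772 × 10⁻⁴ = 2.132 × 10⁻⁴, so Δρ ≈ 0.2183 kg m⁻³.
N² = (g/ρ₀)·Δρ/Δz = g·(Δρ/ρ₀)/Δz = 9.81 × 2.132 × 10⁻⁴ / 61 = 3.4287 × 10⁻⁵ s⁻².
N = √(3.4287 × 10⁻⁵) = 5.8555 × 10⁻³ rad s⁻¹ → T = 2π/N = 1.0730 × 10³ s ≈ 1.07 × 10³ s.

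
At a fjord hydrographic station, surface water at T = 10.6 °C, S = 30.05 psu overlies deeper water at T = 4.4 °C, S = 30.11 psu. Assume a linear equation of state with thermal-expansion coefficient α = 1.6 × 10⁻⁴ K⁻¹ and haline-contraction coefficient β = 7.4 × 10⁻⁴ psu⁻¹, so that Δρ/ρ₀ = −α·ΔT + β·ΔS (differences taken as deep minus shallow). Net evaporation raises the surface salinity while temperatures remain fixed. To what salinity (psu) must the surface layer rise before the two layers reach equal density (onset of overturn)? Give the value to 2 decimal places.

Neutral buoyancy requires −α(T_deep − T_surf) + β(S_deep − S_surf′) = 0.
S_surf′ = S_deep − (α/β)·ΔT = 30.11 − (1.6 × 10⁻⁴/7.4 × 10⁻⁴)·(-6.2) = 31.4505 psu.
Increase required: 31.4505 − 30.05 = 1.4005 psu.

31.45 psu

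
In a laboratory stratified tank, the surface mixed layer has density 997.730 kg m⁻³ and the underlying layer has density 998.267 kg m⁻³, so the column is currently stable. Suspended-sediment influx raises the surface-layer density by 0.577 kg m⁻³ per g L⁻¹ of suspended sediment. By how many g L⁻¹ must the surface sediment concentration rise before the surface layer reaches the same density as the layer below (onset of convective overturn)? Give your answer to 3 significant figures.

Density deficit of the surface layer: 998.267 − 997.730 = 0.537 kg m⁻³.
Required change = 0.537 / 0.577 = 0.931 g L⁻¹.

0.931 g L⁻¹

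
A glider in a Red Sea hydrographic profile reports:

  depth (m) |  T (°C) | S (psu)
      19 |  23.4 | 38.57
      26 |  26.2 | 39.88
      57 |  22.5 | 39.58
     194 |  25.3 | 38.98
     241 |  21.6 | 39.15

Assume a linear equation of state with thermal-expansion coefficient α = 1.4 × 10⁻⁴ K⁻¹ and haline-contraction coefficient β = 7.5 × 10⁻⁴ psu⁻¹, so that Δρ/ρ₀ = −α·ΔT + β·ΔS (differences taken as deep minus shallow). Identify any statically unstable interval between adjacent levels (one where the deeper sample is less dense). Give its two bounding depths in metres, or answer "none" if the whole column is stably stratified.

57–194 m

Evaluate Δρ/ρ₀ = −αΔT + βΔS across each adjacent pair:
  19–26 m: −αΔT+βΔS = −(1.4 × 10⁻⁴)(+2.8)+(7.5 × 10⁻⁴)(+1.31) = 5.9 × 10⁻⁴ → stable
  26–57 m: −αΔT+βΔS = −(1.4 × 10⁻⁴)(-3.7)+(7.5 × 10⁻⁴)(-0.30) = 2.9 × 10⁻⁴ → stable
  57–194 m: −αΔT+βΔS = −(1.4 × 10⁻⁴)(+2.8)+(7.5 × 10⁻⁴)(-0.60) = -8.4 × 10⁻⁴ → UNSTABLE
  194–241 m: −αΔT+βΔS = −(1.4 × 10⁻⁴)(-3.7)+(7.5 × 10⁻⁴)(+0.17) = 6.5 × 10⁻⁴ → stable
The 57–194 m interval has Δρ < 0: lighter water underlies denser water.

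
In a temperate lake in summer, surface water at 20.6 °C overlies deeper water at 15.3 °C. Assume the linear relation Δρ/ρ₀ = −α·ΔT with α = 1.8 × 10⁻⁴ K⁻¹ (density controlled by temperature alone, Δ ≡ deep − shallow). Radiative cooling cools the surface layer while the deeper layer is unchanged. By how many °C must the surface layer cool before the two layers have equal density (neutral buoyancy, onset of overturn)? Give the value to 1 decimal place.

With temperature the only control, equal density requires T_surf′ = T_deep.
T_surf′ = 15.3 °C.
Cooling required: 20.6 − 15.3 = 5.3 °C.

5.3 °C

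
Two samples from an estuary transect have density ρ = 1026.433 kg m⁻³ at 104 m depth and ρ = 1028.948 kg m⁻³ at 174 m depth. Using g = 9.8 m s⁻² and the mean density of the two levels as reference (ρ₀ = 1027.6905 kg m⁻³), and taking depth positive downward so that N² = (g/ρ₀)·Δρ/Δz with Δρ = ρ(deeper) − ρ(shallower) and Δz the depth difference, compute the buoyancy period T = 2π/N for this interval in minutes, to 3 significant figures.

5.66 min

Δρ = 1028.948 − 1026.433 = 2.515 kg m⁻³ over Δz = 174 − 104 = 70 m.
N² = (9.8/1027.6905) × (2.515/70) = 3.4261 × 10⁻⁴ s⁻².
N = √(3.4261 × 10⁻⁴) = 0.018510 rad s⁻¹, so T = 2π/N = 339.45 s = 5.6575 min ≈ 5.66 min.
N² > 0, so the interval is statically stable.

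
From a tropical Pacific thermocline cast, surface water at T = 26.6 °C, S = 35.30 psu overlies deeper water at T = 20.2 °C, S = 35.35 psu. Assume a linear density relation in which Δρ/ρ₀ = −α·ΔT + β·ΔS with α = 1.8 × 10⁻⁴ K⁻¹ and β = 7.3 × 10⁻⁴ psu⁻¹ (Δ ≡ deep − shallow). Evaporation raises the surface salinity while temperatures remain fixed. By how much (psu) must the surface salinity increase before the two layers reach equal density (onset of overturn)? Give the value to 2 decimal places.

Neutral buoyancy requires −α(T_deep − T_surf) + β(S_deep − S_surf′) = 0.
S_surf′ = S_deep − (α/β)·ΔT = 35.35 − (1.8 × 10⁻⁴/7.3 × 10⁻⁴)·(-6.4) = 36.9281 psu.
Increase required: 36.9281 − 35.30 = 1.6281 psu.

1.63 psu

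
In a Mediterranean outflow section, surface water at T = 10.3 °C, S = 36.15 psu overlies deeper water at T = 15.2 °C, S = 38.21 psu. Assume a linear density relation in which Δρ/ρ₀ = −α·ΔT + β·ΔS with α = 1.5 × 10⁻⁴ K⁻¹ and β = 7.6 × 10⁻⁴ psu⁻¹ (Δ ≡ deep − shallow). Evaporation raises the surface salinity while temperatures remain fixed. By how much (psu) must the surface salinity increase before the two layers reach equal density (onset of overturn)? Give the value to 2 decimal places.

1.09 psu

Neutral buoyancy requires −α(T_deep − T_surf) + β(S_deep − S_surf′) = 0.
S_surf′ = S_deep − (α/β)·ΔT = 38.21 − (1.5 × 10⁻⁴/7.6 × 10⁻⁴)·(+4.9) = 37.2429 psu.
Increase required: 37.2429 − 36.15 = 1.0929 psu.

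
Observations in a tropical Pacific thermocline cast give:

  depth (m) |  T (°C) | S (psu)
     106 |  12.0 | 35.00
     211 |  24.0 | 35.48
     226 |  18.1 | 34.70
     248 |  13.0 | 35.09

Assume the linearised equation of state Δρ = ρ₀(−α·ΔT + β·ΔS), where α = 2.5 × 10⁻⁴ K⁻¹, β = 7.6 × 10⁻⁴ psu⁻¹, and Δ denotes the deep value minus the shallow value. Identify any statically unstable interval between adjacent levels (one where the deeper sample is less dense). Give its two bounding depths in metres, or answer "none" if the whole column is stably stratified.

Evaluate Δρ/ρ₀ = −αΔT + βΔS across each adjacent pair:
  106–211 m: −αΔT+βΔS = −(2.5 × 10⁻⁴)(+12.0)+(7.6 × 10⁻⁴)(+0.48) = -2.6 × 10⁻³ → UNSTABLE
  211–226 m: −αΔT+βΔS = −(2.5 × 10⁻⁴)(-5.9)+(7.6 × 10⁻⁴)(-0.78) = 8.8 × 10⁻⁴ → stable
  226–248 m: −αΔT+βΔS = −(2.5 × 10⁻⁴)(-5.1)+(7.6 × 10⁻⁴)(+0.39) = 1.6 × 10⁻³ → stable
The 106–211 m interval has Δρ < 0: lighter water underlies denser water.

106–211 m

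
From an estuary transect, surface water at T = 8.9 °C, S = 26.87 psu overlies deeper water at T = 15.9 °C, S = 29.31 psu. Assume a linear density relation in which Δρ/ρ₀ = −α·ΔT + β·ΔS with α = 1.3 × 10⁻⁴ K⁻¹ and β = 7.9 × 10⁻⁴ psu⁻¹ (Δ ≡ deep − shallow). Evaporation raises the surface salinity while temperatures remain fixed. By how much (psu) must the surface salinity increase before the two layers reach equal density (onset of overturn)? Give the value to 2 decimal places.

1.29 psu

Neutral buoyancy requires −α(T_deep − T_surf) + β(S_deep − S_surf′) = 0.
S_surf′ = S_deep − (α/β)·ΔT = 29.31 − (1.3 × 10⁻⁴/7.9 × 10⁻⁴)·(+7.0) = 28.1581 psu.
Increase required: 28.1581 − 26.87 = 1.2881 psu.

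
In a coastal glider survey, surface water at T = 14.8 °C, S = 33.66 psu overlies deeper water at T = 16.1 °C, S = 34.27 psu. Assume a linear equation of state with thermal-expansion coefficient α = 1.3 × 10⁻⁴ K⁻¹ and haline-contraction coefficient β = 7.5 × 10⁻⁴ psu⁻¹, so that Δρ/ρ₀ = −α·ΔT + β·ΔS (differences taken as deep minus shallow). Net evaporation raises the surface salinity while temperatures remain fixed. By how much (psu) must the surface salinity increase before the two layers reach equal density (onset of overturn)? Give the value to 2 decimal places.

0.38 psu

Neutral buoyancy requires −α(T_deep − T_surf) + β(S_deep − S_surf′) = 0.
S_surf′ = S_deep − (α/β)·ΔT = 34.27 − (1.3 × 10⁻⁴/7.5 × 10⁻⁴)·(+1.3) = 34.0447 psu.
Increase required: 34.0447 − 33.66 = 0.3847 psu.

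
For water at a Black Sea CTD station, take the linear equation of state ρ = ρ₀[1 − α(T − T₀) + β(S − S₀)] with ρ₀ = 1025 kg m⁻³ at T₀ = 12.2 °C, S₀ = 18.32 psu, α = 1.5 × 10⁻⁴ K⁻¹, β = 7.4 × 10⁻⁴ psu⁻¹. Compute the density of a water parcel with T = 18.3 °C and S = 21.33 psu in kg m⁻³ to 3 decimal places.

1026.345 kg m⁻³

T − T₀ = +6.1 K, S − S₀ = +3.01 psu.
Bracket = 1 − α·(+6.1) + β·(+3.01) = 1 + (1.3124 × 10⁻³) = 1.0013124.
ρ = 1025 × 1.0013124 = 1026.345 kg m⁻³.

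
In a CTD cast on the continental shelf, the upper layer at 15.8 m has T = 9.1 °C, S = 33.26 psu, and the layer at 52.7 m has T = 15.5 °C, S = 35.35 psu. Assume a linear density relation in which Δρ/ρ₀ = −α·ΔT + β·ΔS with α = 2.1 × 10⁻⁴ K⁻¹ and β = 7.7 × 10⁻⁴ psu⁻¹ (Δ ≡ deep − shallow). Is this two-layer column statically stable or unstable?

ΔT = 15.5 − 9.1 = +6.4 K and ΔS = 35.35 − 33.26 = +2.09 psu (deep − shallow).
−αΔT = -1.344 × 10⁻³; βΔS = 1.6093 × 10⁻³; sum Δρ/ρ₀ = 2.653 × 10⁻⁴.
Δρ/ρ₀ > 0, so Δρ > 0: deeper water is denser → statically stable.

stable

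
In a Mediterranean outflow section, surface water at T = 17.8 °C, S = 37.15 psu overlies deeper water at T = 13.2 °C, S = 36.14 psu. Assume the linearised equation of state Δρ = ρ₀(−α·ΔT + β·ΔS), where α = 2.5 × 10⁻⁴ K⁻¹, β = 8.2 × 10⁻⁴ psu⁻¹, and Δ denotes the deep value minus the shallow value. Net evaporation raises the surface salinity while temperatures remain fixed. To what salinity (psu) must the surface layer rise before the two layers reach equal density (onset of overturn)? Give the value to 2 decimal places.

37.54 psu

Neutral buoyancy requires −α(T_deep − T_surf) + β(S_deep − S_surf′) = 0.
S_surf′ = S_deep − (α/β)·ΔT = 36.14 − (2.5 × 10⁻⁴/8.2 × 10⁻⁴)·(-4.6) = 37.5424 psu.
Increase required: 37.5424 − 37.15 = 0.3924 psu.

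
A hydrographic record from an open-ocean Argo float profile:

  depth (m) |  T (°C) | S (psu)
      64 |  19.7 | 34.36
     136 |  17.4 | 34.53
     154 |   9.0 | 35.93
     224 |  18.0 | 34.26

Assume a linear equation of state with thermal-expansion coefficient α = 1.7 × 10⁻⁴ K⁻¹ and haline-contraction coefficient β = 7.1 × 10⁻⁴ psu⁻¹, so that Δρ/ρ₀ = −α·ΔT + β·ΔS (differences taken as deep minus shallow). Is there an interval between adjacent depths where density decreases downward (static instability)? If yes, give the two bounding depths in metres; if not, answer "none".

Evaluate Δρ/ρ₀ = −αΔT + βΔS across each adjacent pair:
  64–136 m: −αΔT+βΔS = −(1.7 × 10⁻⁴)(-2.3)+(7.1 × 10⁻⁴)(+0.17) = 5.1 × 10⁻⁴ → stable
  136–154 m: −αΔT+βΔS = −(1.7 × 10⁻⁴)(-8.4)+(7.1 × 10⁻⁴)(+1.40) = 2.4 × 10⁻³ → stable
  154–224 m: −αΔT+βΔS = −(1.7 × 10⁻⁴)(+9.0)+(7.1 × 10⁻⁴)(-1.67) = -2.7 × 10⁻³ → UNSTABLE
The 154–224 m interval has Δρ < 0: lighter water underlies denser water.

154–224 m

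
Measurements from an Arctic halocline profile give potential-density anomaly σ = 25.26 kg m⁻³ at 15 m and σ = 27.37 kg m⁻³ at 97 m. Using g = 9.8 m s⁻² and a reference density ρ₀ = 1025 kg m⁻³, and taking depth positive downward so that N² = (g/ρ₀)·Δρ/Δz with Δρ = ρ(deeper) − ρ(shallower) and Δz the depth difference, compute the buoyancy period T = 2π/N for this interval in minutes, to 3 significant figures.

6.68 min

Δρ = 1027.37 − 1025.26 = 2.11 kg m⁻³ over Δz = 97 − 15 = 82 m.
N² = (9.8/1025) × (2.11/82) = 2.4602 × 10⁻⁴ s⁻².
N = √(2.4602 × 10⁻⁴) = 0.015685 rad s⁻¹, so T = 2π/N = 400.59 s = 6.6765 min ≈ 6.68 min.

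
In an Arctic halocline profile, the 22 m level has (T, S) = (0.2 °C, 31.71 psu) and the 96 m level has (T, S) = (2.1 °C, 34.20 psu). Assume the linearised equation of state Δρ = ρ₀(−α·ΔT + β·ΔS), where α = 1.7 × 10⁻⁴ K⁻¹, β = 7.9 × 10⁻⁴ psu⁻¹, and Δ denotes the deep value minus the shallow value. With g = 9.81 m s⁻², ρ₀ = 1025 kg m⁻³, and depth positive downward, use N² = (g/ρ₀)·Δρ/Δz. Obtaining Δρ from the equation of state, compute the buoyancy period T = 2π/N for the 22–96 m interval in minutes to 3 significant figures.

ΔT = +1.9 K, ΔS = +2.49 psu (deep − shallow).
Δρ/ρ₀ = −αΔT + βΔS = -3.23 × 10⁻⁴ + 1.9671 × 10⁻³ = 1.6441 × 10⁻³, so Δρ ≈ 1.685 kg m⁻³.
N² = (g/ρ₀)·Δρ/Δz = g·(Δρ/ρ₀)/Δz = 9.81 × 1.6441 × 10⁻³ / 74 = 2.1795 × 10⁻⁴ s⁻².
N = √(2.1795 × 10⁻⁴) = 0.014763 rad s⁻¹ → T = 2π/N = 425.60 s = 7.0933 min ≈ 7.09 min.

7.09 min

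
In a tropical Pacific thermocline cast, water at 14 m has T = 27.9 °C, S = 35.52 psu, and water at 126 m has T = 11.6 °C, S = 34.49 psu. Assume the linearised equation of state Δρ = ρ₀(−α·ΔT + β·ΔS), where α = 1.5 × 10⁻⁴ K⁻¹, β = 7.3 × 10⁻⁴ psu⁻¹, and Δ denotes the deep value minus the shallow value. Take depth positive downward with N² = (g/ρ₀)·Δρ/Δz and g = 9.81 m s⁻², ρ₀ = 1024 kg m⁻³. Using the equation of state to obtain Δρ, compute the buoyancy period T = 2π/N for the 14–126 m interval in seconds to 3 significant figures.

516 s

ΔT = -16.3 K, ΔS = -1.03 psu (deep − shallow).
Δρ/ρ₀ = −αΔT + βΔS = 2.445 × 10⁻³ − 7.519 × 10⁻⁴ = 1.6931 × 10⁻³, so Δρ ≈ 1.734 kg m⁻³.
N² = (g/ρ₀)·Δρ/Δz = g·(Δρ/ρ₀)/Δz = 9.81 × 1.6931 × 10⁻³ / 112 = 1.4830 × 10⁻⁴ s⁻².
N = √(1.4830 × 10⁻⁴) = 0.012178 rad s⁻¹ → T = 2π/N = 515.95 s ≈ 516 s.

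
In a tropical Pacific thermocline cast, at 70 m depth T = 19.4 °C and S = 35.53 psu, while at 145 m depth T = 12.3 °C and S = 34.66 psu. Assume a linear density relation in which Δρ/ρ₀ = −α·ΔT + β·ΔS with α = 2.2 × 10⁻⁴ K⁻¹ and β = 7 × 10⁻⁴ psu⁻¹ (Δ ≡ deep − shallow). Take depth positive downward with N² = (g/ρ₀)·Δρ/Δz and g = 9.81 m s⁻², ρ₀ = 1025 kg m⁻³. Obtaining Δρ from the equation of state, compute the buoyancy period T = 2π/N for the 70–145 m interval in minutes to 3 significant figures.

9.38 min

ΔT = -7.1 K, ΔS = -0.87 psu (deep − shallow).
Δρ/ρ₀ = −αΔT + βΔS = 1.562 × 10⁻³ − 6.09 × 10⁻⁴ = 9.53 × 10⁻⁴, so Δρ ≈ 0.9768 kg m⁻³.
N² = (g/ρ₀)·Δρ/Δz = g·(Δρ/ρ₀)/Δz = 9.81 × 9.53 × 10⁻⁴ / 75 = 1.2465 × 10⁻⁴ s⁻².
N = √(1.2465 × 10⁻⁴) = 0.011165 rad s⁻¹ → T = 2π/N = 562.76 s = 9.3793 min ≈ 9.38 min.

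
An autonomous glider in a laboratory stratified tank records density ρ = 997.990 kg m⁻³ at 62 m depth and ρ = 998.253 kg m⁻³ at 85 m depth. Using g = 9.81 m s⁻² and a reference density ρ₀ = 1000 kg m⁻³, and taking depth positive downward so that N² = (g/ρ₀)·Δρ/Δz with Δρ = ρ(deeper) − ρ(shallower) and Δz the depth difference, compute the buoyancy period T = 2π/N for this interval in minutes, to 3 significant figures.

9.89 min

Δρ = 998.253 − 997.990 = 0.263 kg m⁻³ over Δz = 85 − 62 = 23 m.
N² = (9.81/1000) × (0.263/23) = 1.1218 × 10⁻⁴ s⁻².
N = √(1.1218 × 10⁻⁴) = 0.010592 rad s⁻¹, so T = 2π/N = 593.20 s = 9.8867 min ≈ 9.89 min.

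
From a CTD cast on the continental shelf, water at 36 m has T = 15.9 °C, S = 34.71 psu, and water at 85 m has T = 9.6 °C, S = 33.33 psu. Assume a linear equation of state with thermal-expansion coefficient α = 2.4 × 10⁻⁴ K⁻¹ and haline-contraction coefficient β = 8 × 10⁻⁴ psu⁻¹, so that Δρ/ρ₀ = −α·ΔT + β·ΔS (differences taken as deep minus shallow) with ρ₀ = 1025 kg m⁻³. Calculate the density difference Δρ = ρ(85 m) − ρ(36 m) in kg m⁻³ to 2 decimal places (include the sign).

ΔT = -6.3 K, ΔS = -1.38 psu (deep − shallow).
Δρ/ρ₀ = −(2.4 × 10⁻⁴)(-6.3) + (8 × 10⁻⁴)(-1.38) = 4.08 × 10⁻⁴.
Δρ = 1025 × (4.08 × 10⁻⁴) = +0.42 kg m⁻³.
Positive Δρ: denser below, stable.

+0.42 kg m⁻³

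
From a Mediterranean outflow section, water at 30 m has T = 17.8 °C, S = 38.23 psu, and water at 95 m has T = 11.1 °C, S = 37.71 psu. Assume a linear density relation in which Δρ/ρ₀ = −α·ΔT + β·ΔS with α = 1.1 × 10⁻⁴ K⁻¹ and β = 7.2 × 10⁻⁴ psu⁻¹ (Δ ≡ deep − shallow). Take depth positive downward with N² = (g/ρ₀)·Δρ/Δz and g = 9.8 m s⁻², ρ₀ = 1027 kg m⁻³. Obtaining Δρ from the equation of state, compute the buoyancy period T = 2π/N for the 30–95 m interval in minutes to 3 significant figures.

ΔT = -6.7 K, ΔS = -0.52 psu (deep − shallow).
Δρ/ρ₀ = −αΔT + βΔS = 7.37 × 10⁻⁴ − 3.744 × 10⁻⁴ = 3.626 × 10⁻⁴, so Δρ ≈ 0.3724 kg m⁻³.
N² = (g/ρ₀)·Δρ/Δz = g·(Δρ/ρ₀)/Δz = 9.8 × 3.626 × 10⁻⁴ / 65 = 5.4669 × 10⁻⁵ s⁻².
N = √(5.4669 × 10⁻⁵) = 7.3938 × 10⁻³ rad s⁻¹ → T = 2π/N = 849.79 s = 14.163 min ≈ 14.2 min.

14.2 min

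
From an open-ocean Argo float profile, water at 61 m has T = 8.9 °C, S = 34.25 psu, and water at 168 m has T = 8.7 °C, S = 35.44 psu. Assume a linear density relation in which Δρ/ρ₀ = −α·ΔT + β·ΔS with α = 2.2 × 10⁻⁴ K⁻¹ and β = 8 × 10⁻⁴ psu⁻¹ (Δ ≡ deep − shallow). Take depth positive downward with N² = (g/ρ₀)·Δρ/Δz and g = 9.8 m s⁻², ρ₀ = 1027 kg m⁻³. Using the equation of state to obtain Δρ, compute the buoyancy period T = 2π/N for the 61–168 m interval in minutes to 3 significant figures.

ΔT = -0.2 K, ΔS = +1.19 psu (deep − shallow).
Δρ/ρ₀ = −αΔT + βΔS = 4.40 × 10⁻⁵ + 9.52 × 10⁻⁴ = 9.96 × 10⁻⁴, so Δρ ≈ 1.023 kg m⁻³.
N² = (g/ρ₀)·Δρ/Δz = g·(Δρ/ρ₀)/Δz = 9.8 × 9.96 × 10⁻⁴ / 107 = 9.1222 × 10⁻⁵ s⁻².
N = √(9.1222 × 10⁻⁵) = 9.5510 × 10⁻³ rad s⁻¹ → T = 2π/N = 657.86 s = 10.964 min ≈ 11.0 min.

11.0 min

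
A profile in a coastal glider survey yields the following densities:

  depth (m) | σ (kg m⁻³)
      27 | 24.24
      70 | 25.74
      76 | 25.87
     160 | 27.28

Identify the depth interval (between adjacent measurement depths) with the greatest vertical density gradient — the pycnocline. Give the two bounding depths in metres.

27–70 m

Compute the density gradient over each adjacent pair:
  27–70 m: Δρ/Δz = 1.50/43 = 0.035 kg m⁻⁴
  70–76 m: Δρ/Δz = 0.13/6 = 0.022 kg m⁻⁴
  76–160 m: Δρ/Δz = 1.41/84 = 0.017 kg m⁻⁴
The largest gradient is in the 27–70 m interval — the pycnocline.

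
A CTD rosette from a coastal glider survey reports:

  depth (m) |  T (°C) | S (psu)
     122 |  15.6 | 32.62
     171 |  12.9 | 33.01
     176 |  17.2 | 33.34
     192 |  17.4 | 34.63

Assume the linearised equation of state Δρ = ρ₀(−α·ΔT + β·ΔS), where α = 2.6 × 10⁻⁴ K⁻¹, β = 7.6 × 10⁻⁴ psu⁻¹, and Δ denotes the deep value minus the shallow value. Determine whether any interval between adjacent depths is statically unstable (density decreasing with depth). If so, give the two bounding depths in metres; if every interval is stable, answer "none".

171–176 m

Evaluate Δρ/ρ₀ = −αΔT + βΔS across each adjacent pair:
  122–171 m: −αΔT+βΔS = −(2.6 × 10⁻⁴)(-2.7)+(7.6 × 10⁻⁴)(+0.39) = 1.0 × 10⁻³ → stable
  171–176 m: −αΔT+βΔS = −(2.6 × 10⁻⁴)(+4.3)+(7.6 × 10⁻⁴)(+0.33) = -8.7 × 10⁻⁴ → UNSTABLE
  176–192 m: −αΔT+βΔS = −(2.6 × 10⁻⁴)(+0.2)+(7.6 × 10⁻⁴)(+1.29) = 9.3 × 10⁻⁴ → stable
The 171–176 m interval has Δρ < 0: lighter water underlies denser water.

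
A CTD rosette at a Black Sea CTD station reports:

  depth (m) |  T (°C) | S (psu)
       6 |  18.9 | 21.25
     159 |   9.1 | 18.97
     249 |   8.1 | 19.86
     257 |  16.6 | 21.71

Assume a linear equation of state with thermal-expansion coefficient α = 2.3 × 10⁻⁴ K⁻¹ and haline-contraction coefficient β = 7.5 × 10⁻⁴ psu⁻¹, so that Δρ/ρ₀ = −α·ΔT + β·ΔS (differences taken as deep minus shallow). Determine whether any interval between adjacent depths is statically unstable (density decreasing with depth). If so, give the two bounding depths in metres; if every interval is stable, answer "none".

Evaluate Δρ/ρ₀ = −αΔT + βΔS across each adjacent pair:
  6–159 m: −αΔT+βΔS = −(2.3 × 10⁻⁴)(-9.8)+(7.5 × 10⁻⁴)(-2.28) = 5.4 × 10⁻⁴ → stable
  159–249 m: −αΔT+βΔS = −(2.3 × 10⁻⁴)(-1.0)+(7.5 × 10⁻⁴)(+0.89) = 9.0 × 10⁻⁴ → stable
  249–257 m: −αΔT+βΔS = −(2.3 × 10⁻⁴)(+8.5)+(7.5 × 10⁻⁴)(+1.85) = -5.7 × 10⁻⁴ → UNSTABLE
The 249–257 m interval has Δρ < 0: lighter water underlies denser water.

249–257 m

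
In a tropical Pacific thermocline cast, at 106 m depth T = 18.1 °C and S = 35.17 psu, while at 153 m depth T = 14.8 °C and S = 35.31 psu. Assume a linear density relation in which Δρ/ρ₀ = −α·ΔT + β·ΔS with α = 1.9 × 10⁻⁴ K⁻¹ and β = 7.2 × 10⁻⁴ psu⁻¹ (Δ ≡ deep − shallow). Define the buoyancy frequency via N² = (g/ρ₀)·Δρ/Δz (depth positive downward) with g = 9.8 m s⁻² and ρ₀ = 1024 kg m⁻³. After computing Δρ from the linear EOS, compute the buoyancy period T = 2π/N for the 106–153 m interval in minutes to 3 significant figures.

ΔT = -3.3 K, ΔS = +0.14 psu (deep − shallow).
Δρ/ρ₀ = −αΔT + βΔS = 6.27 × 10⁻⁴ + 1.008 × 10⁻⁴ = 7.278 × 10⁻⁴, so Δρ ≈ 0.7453 kg m⁻³.
N² = (g/ρ₀)·Δρ/Δz = g·(Δρ/ρ₀)/Δz = 9.8 × 7.278 × 10⁻⁴ / 47 = 1.5175 × 10⁻⁴ s⁻².
N = √(1.5175 × 10⁻⁴) = 0.012319 rad s⁻¹ → T = 2π/N = 510.04 s = 8.5007 min ≈ 8.50 min.

8.50 min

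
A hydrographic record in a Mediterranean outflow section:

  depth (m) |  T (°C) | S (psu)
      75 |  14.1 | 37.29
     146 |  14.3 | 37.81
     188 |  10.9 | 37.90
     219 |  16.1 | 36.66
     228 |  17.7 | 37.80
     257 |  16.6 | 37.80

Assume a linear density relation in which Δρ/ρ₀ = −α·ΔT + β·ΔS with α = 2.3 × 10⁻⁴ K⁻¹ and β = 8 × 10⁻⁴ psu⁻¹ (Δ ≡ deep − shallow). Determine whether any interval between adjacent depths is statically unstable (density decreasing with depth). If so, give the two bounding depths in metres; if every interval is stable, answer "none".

188–219 m

Evaluate Δρ/ρ₀ = −αΔT + βΔS across each adjacent pair:
  75–146 m: −αΔT+βΔS = −(2.3 × 10⁻⁴)(+0.2)+(8 × 10⁻⁴)(+0.52) = 3.7 × 10⁻⁴ → stable
  146–188 m: −αΔT+βΔS = −(2.3 × 10⁻⁴)(-3.4)+(8 × 10⁻⁴)(+0.09) = 8.5 × 10⁻⁴ → stable
  188–219 m: −αΔT+βΔS = −(2.3 × 10⁻⁴)(+5.2)+(8 × 10⁻⁴)(-1.24) = -2.2 × 10⁻³ → UNSTABLE
  219–228 m: −αΔT+βΔS = −(2.3 × 10⁻⁴)(+1.6)+(8 × 10⁻⁴)(+1.14) = 5.4 × 10⁻⁴ → stable
  228–257 m: −αΔT+βΔS = −(2.3 × 10⁻⁴)(-1.1)+(8 × 10⁻⁴)(+0.00) = 2.5 × 10⁻⁴ → stable
The 188–219 m interval has Δρ < 0: lighter water underlies denser water.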